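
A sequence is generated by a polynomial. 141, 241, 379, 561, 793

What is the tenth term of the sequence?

2913

100  138  182  232
38  44  50
6  6
The third differences are constant (6).
50 + 6 = 56;  232 + 56 = 288;  793 + 288 = 1081
56 + 6 = 62;  288 + 62 = 350;  1081 + 350 = 1431
62 + 6 = 68;  350 + 68 = 418;  1431 + 418 = 1849
68 + 6 = 74;  418 + 74 = 492;  1849 + 492 = 2341
74 + 6 = 80;  492 + 80 = 572;  2341 + 572 = 2913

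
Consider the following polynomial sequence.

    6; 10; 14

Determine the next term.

18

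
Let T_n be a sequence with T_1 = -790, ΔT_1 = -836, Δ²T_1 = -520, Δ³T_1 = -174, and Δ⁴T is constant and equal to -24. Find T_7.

Build the table forward from the leading diagonal:
Fourth differences: -24  -24  -24  -24  -24  -24  -24
Third differences: -174  -198  -222  -246  -270  -294  -318
Second differences: -520  -694  -892  -1114  -1360  -1630  -1924
First differences: -836  -1356  -2050  -2942  -4056  -5416  -7046
T: -790  -1626  -2982  -5032  -7974  -12030  -17446

-17446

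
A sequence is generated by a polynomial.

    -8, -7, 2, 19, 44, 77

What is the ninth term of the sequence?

224

1 , 9 , 17 , 25 , 33
8 , 8 , 8 , 8
Constant second difference = 8, so extend:
33 + 8 = 41;  77 + 41 = 118
41 + 8 = 49;  118 + 49 = 167
49 + 8 = 57;  167 + 57 = 224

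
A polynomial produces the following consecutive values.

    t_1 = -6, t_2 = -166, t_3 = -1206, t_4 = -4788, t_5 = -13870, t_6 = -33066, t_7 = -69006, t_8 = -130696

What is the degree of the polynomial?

5

Δ: -160, -1040, -3582, -9082, -19196, -35940, -61690
Δ²: -880, -2542, -5500, -10114, -16744, -25750
Δ³: -1662, -2958, -4614, -6630, -9006
Δ⁴: -1296, -1656, -2016, -2376
Δ⁵: -360, -360, -360
The fifth differences are constant, so the polynomial has degree 5.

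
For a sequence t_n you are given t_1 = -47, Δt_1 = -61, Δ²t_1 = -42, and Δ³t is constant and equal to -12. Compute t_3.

-211

Build the table forward from the leading diagonal:
Third differences: -12, -12, -12
Second differences: -42, -54, -66
First differences: -61, -103, -157
t: -47, -108, -211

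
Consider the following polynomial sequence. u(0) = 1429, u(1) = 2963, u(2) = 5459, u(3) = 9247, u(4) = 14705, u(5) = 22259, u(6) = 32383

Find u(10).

D1: 1534  2496  3788  5458  7554  10124
D2: 962  1292  1670  2096  2570
D3: 330  378  426  474
D4: 48  48  48
Fourth differences constant at 48.
474 + 48 = 522;  2570 + 522 = 3092;  10124 + 3092 = 13216;  32383 + 13216 = 45599
522 + 48 = 570;  3092 + 570 = 3662;  13216 + 3662 = 16878;  45599 + 16878 = 62477
570 + 48 = 618;  3662 + 618 = 4280;  16878 + 4280 = 21158;  62477 + 21158 = 83635
618 + 48 = 666;  4280 + 666 = 4946;  21158 + 4946 = 26104;  83635 + 26104 = 109739

109739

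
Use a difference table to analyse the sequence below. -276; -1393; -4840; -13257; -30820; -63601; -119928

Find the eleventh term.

Δ: -1117 , -3447 , -8417 , -17563 , -32781 , -56327
Δ²: -2330 , -4970 , -9146 , -15218 , -23546
Δ³: -2640 , -4176 , -6072 , -8328
Δ⁴: -1536 , -1896 , -2256
Δ⁵: -360 , -360
Constant fifth difference = -360, so extend:
-2256 − 360 = -2616;  -8328 − 2616 = -10944;  -23546 − 10944 = -34490;  -56327 − 34490 = -90817;  -119928 − 90817 = -210745
-2616 − 360 = -2976;  -10944 − 2976 = -13920;  -34490 − 13920 = -48410;  -90817 − 48410 = -139227;  -210745 − 139227 = -349972
-2976 − 360 = -3336;  -13920 − 3336 = -17256;  -48410 − 17256 = -65666;  -139227 − 65666 = -204893;  -349972 − 204893 = -554865
-3336 − 360 = -3696;  -17256 − 3696 = -20952;  -65666 − 20952 = -86618;  -204893 − 86618 = -291511;  -554865 − 291511 = -846376

-846376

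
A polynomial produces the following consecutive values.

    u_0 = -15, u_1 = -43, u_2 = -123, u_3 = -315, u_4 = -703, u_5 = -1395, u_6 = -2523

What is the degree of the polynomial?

4

D1: -28, -80, -192, -388, -692, -1128
D2: -52, -112, -196, -304, -436
D3: -60, -84, -108, -132
D4: -24, -24, -24
The fourth differences are constant, so the polynomial has degree 4.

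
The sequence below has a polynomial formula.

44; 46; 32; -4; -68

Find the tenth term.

-1018

D1: 2  -14  -36  -64
D2: -16  -22  -28
D3: -6  -6
Third differences constant at -6.
-28 − 6 = -34;  -64 − 34 = -98;  -68 − 98 = -166
-34 − 6 = -40;  -98 − 40 = -138;  -166 − 138 = -304
-40 − 6 = -46;  -138 − 46 = -184;  -304 − 184 = -488
-46 − 6 = -52;  -184 − 52 = -236;  -488 − 236 = -724
-52 − 6 = -58;  -236 − 58 = -294;  -724 − 294 = -1018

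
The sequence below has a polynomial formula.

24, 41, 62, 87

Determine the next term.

116

17 , 21 , 25
4 , 4
The second differences are constant (4).
25 + 4 = 29;  87 + 29 = 116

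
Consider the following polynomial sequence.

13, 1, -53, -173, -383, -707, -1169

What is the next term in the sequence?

-1793

First differences: -12 , -54 , -120 , -210 , -324 , -462
Second differences: -42 , -66 , -90 , -114 , -138
Third differences: -24 , -24 , -24 , -24
Constant third difference = -24, so extend:
-138 − 24 = -162;  -462 − 162 = -624;  -1169 − 624 = -1793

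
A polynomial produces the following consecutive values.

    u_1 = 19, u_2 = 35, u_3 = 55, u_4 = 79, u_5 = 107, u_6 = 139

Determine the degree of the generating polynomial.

2

First differences: 16, 20, 24, 28, 32
Second differences: 4, 4, 4, 4
The second differences are constant, so the polynomial has degree 2.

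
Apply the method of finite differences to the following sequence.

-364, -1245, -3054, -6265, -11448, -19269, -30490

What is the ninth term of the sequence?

Δ: -881, -1809, -3211, -5183, -7821, -11221
Δ²: -928, -1402, -1972, -2638, -3400
Δ³: -474, -570, -666, -762
Δ⁴: -96, -96, -96
The fourth differences are constant (-96).
-762 − 96 = -858;  -3400 − 858 = -4258;  -11221 − 4258 = -15479;  -30490 − 15479 = -45969
-858 − 96 = -954;  -4258 − 954 = -5212;  -15479 − 5212 = -20691;  -45969 − 20691 = -66660

-66660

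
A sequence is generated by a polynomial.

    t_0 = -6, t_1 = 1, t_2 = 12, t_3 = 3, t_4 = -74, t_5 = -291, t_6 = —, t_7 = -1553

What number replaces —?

Using the first 6 terms:
7, 11, -9, -77, -217
4, -20, -68, -140
-24, -48, -72
-24, -24
Constant fourth difference = -24.
Extend forward: -72 − 24 = -96;  -140 − 96 = -236;  -217 − 236 = -453;  -291 − 453 = -744

-744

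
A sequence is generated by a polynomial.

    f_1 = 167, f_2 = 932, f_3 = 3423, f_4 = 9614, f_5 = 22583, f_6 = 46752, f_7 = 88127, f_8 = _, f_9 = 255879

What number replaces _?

154538

Using the first 7 terms:
Δ: 765  2491  6191  12969  24169  41375
Δ²: 1726  3700  6778  11200  17206
Δ³: 1974  3078  4422  6006
Δ⁴: 1104  1344  1584
Δ⁵: 240  240
Constant fifth difference = 240.
Extend forward: 1584 + 240 = 1824;  6006 + 1824 = 7830;  17206 + 7830 = 25036;  41375 + 25036 = 66411;  88127 + 66411 = 154538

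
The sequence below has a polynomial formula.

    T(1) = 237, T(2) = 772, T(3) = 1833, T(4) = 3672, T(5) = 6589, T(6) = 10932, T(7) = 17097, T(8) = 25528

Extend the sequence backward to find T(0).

24

D1: 535  1061  1839  2917  4343  6165  8431
D2: 526  778  1078  1426  1822  2266
D3: 252  300  348  396  444
D4: 48  48  48  48
The fourth differences are constant at 48.
Work back: 252 − 48 = 204;  526 − 204 = 322;  535 − 322 = 213;  237 − 213 = 24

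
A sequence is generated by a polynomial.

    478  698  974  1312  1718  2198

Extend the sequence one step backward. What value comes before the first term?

308

D1: 220, 276, 338, 406, 480
D2: 56, 62, 68, 74
D3: 6, 6, 6
The third differences are constant at 6.
Work back: 56 − 6 = 50;  220 − 50 = 170;  478 − 170 = 308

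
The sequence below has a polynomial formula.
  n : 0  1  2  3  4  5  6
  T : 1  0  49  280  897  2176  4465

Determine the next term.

D1: -1, 49, 231, 617, 1279, 2289
D2: 50, 182, 386, 662, 1010
D3: 132, 204, 276, 348
D4: 72, 72, 72
Constant fourth difference = 72, so extend:
348 + 72 = 420;  1010 + 420 = 1430;  2289 + 1430 = 3719;  4465 + 3719 = 8184

8184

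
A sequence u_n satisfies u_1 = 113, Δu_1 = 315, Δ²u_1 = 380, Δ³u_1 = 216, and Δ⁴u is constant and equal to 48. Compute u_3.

Build the table forward from the leading diagonal:
Fourth differences: 48  48  48
Third differences: 216  264  312
Second differences: 380  596  860
First differences: 315  695  1291
u: 113  428  1123

1123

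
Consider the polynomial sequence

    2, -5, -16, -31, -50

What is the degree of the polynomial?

2

-7, -11, -15, -19
-4, -4, -4
The second differences are constant, so the polynomial has degree 2.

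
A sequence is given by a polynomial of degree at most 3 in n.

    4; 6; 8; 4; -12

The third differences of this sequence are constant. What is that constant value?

D1: 2, 2, -4, -16
D2: 0, -6, -12
D3: -6, -6

-6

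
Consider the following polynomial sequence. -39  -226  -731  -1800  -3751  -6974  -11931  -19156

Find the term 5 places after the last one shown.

-113031

-187 , -505 , -1069 , -1951 , -3223 , -4957 , -7225
-318 , -564 , -882 , -1272 , -1734 , -2268
-246 , -318 , -390 , -462 , -534
-72 , -72 , -72 , -72
Constant fourth difference = -72, so extend:
-534 − 72 = -606;  -2268 − 606 = -2874;  -7225 − 2874 = -10099;  -19156 − 10099 = -29255
-606 − 72 = -678;  -2874 − 678 = -3552;  -10099 − 3552 = -13651;  -29255 − 13651 = -42906
-678 − 72 = -750;  -3552 − 750 = -4302;  -13651 − 4302 = -17953;  -42906 − 17953 = -60859
-750 − 72 = -822;  -4302 − 822 = -5124;  -17953 − 5124 = -23077;  -60859 − 23077 = -83936
-822 − 72 = -894;  -5124 − 894 = -6018;  -23077 − 6018 = -29095;  -83936 − 29095 = -113031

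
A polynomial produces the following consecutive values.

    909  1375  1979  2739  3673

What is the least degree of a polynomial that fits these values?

466, 604, 760, 934
138, 156, 174
18, 18
The third differences are constant, so the polynomial has degree 3.

3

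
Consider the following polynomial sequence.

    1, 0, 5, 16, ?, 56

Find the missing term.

Using the first 4 terms:
First differences: -1  5  11
Second differences: 6  6
Constant second difference = 6.
Extend forward: 11 + 6 = 17;  16 + 17 = 33

33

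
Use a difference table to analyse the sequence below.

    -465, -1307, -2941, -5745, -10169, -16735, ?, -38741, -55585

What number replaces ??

Using the first 6 terms:
Δ: -842, -1634, -2804, -4424, -6566
Δ²: -792, -1170, -1620, -2142
Δ³: -378, -450, -522
Δ⁴: -72, -72
Constant fourth difference = -72.
Extend forward: -522 − 72 = -594;  -2142 − 594 = -2736;  -6566 − 2736 = -9302;  -16735 − 9302 = -26037

-26037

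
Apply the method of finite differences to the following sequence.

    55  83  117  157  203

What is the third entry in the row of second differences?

6

Δ: 28, 34, 40, 46
Δ²: 6, 6, 6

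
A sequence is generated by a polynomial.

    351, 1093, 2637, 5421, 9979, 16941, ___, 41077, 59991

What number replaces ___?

27033

Using the first 6 terms:
742, 1544, 2784, 4558, 6962
802, 1240, 1774, 2404
438, 534, 630
96, 96
Constant fourth difference = 96.
Extend forward: 630 + 96 = 726;  2404 + 726 = 3130;  6962 + 3130 = 10092;  16941 + 10092 = 27033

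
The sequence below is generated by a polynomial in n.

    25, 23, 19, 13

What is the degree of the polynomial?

2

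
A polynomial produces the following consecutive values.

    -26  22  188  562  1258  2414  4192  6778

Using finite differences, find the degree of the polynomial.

First differences: 48, 166, 374, 696, 1156, 1778, 2586
Second differences: 118, 208, 322, 460, 622, 808
Third differences: 90, 114, 138, 162, 186
Fourth differences: 24, 24, 24, 24
The fourth differences are constant, so the polynomial has degree 4.

4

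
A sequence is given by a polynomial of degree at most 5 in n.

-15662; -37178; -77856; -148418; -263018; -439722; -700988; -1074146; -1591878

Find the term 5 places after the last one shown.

Δ: -21516 , -40678 , -70562 , -114600 , -176704 , -261266 , -373158 , -517732
Δ²: -19162 , -29884 , -44038 , -62104 , -84562 , -111892 , -144574
Δ³: -10722 , -14154 , -18066 , -22458 , -27330 , -32682
Δ⁴: -3432 , -3912 , -4392 , -4872 , -5352
Δ⁵: -480 , -480 , -480 , -480
The fifth differences are constant (-480).
-5352 − 480 = -5832;  -32682 − 5832 = -38514;  -144574 − 38514 = -183088;  -517732 − 183088 = -700820;  -1591878 − 700820 = -2292698
-5832 − 480 = -6312;  -38514 − 6312 = -44826;  -183088 − 44826 = -227914;  -700820 − 227914 = -928734;  -2292698 − 928734 = -3221432
-6312 − 480 = -6792;  -44826 − 6792 = -51618;  -227914 − 51618 = -279532;  -928734 − 279532 = -1208266;  -3221432 − 1208266 = -4429698
-6792 − 480 = -7272;  -51618 − 7272 = -58890;  -279532 − 58890 = -338422;  -1208266 − 338422 = -1546688;  -4429698 − 1546688 = -5976386
-7272 − 480 = -7752;  -58890 − 7752 = -66642;  -338422 − 66642 = -405064;  -1546688 − 405064 = -1951752;  -5976386 − 1951752 = -7928138

-7928138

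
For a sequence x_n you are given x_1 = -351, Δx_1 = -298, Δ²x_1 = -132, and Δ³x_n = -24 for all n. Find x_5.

-2431

Build the table forward from the leading diagonal:
D3: -24, -24, -24, -24, -24
D2: -132, -156, -180, -204, -228
D1: -298, -430, -586, -766, -970
x: -351, -649, -1079, -1665, -2431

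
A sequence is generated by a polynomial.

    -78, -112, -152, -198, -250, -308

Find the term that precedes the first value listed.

First differences: -34  -40  -46  -52  -58
Second differences: -6  -6  -6  -6
The second differences are constant at -6.
Work back: -34 + 6 = -28;  -78 + 28 = -50

-50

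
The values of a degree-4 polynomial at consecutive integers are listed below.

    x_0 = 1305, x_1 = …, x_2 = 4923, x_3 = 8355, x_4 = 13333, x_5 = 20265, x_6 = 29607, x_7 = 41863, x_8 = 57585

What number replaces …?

2677

Using the last 7 terms:
3432, 4978, 6932, 9342, 12256, 15722
1546, 1954, 2410, 2914, 3466
408, 456, 504, 552
48, 48, 48
Constant fourth difference = 48.
Extend backward: 408 − 48 = 360;  1546 − 360 = 1186;  3432 − 1186 = 2246;  4923 − 2246 = 2677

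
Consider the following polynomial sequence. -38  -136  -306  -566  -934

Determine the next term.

-98, -170, -260, -368
-72, -90, -108
-18, -18
Constant third difference = -18, so extend:
-108 − 18 = -126;  -368 − 126 = -494;  -934 − 494 = -1428

-1428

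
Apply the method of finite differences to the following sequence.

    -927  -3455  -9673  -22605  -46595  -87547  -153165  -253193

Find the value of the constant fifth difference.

-240

D1: -2528, -6218, -12932, -23990, -40952, -65618, -100028
D2: -3690, -6714, -11058, -16962, -24666, -34410
D3: -3024, -4344, -5904, -7704, -9744
D4: -1320, -1560, -1800, -2040
D5: -240, -240, -240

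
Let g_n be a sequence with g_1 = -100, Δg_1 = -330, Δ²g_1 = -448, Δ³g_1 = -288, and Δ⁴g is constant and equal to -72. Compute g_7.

-15640

Build the table forward from the leading diagonal:
Δ⁴: -72, -72, -72, -72, -72, -72, -72
Δ³: -288, -360, -432, -504, -576, -648, -720
Δ²: -448, -736, -1096, -1528, -2032, -2608, -3256
Δ: -330, -778, -1514, -2610, -4138, -6170, -8778
g: -100, -430, -1208, -2722, -5332, -9470, -15640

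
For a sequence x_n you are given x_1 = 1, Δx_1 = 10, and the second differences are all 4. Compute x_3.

25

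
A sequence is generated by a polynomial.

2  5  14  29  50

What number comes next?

77

3  9  15  21
6  6  6
The second differences are constant (6).
21 + 6 = 27;  50 + 27 = 77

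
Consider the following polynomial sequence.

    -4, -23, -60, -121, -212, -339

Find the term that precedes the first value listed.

3

-19, -37, -61, -91, -127
-18, -24, -30, -36
-6, -6, -6
The third differences are constant at -6.
Work back: -18 + 6 = -12;  -19 + 12 = -7;  -4 + 7 = 3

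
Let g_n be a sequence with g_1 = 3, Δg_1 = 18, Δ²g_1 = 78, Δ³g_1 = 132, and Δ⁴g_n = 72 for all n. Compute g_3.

117

Build the table forward from the leading diagonal:
Fourth differences: 72  72  72
Third differences: 132  204  276
Second differences: 78  210  414
First differences: 18  96  306
g: 3  21  117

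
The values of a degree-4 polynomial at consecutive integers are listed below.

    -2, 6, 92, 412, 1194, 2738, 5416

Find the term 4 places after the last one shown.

37428

D1: 8, 86, 320, 782, 1544, 2678
D2: 78, 234, 462, 762, 1134
D3: 156, 228, 300, 372
D4: 72, 72, 72
The fourth differences are constant (72).
372 + 72 = 444;  1134 + 444 = 1578;  2678 + 1578 = 4256;  5416 + 4256 = 9672
444 + 72 = 516;  1578 + 516 = 2094;  4256 + 2094 = 6350;  9672 + 6350 = 16022
516 + 72 = 588;  2094 + 588 = 2682;  6350 + 2682 = 9032;  16022 + 9032 = 25054
588 + 72 = 660;  2682 + 660 = 3342;  9032 + 3342 = 12374;  25054 + 12374 = 37428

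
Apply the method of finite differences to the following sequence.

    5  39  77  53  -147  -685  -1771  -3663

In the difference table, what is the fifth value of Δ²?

-548

Δ: 34, 38, -24, -200, -538, -1086, -1892
Δ²: 4, -62, -176, -338, -548, -806
Δ³: -66, -114, -162, -210, -258
Δ⁴: -48, -48, -48, -48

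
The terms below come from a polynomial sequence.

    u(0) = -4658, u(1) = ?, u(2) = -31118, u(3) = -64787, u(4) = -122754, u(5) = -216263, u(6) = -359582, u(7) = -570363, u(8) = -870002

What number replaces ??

Using the last 7 terms:
Δ: -33669, -57967, -93509, -143319, -210781, -299639
Δ²: -24298, -35542, -49810, -67462, -88858
Δ³: -11244, -14268, -17652, -21396
Δ⁴: -3024, -3384, -3744
Δ⁵: -360, -360
Constant fifth difference = -360.
Extend backward: -3024 + 360 = -2664;  -11244 + 2664 = -8580;  -24298 + 8580 = -15718;  -33669 + 15718 = -17951;  -31118 + 17951 = -13167

-13167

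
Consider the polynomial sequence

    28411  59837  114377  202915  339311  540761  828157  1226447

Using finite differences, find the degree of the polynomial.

5

Δ: 31426, 54540, 88538, 136396, 201450, 287396, 398290
Δ²: 23114, 33998, 47858, 65054, 85946, 110894
Δ³: 10884, 13860, 17196, 20892, 24948
Δ⁴: 2976, 3336, 3696, 4056
Δ⁵: 360, 360, 360
The fifth differences are constant, so the polynomial has degree 5.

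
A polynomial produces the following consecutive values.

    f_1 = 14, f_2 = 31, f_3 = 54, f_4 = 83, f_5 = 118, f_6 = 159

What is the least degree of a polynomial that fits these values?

2

Δ: 17, 23, 29, 35, 41
Δ²: 6, 6, 6, 6
The second differences are constant, so the polynomial has degree 2.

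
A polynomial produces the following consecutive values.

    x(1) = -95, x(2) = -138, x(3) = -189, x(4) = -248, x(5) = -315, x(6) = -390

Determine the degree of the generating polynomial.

First differences: -43, -51, -59, -67, -75
Second differences: -8, -8, -8, -8
The second differences are constant, so the polynomial has degree 2.

2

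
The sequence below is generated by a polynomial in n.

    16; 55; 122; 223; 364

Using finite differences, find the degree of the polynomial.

39, 67, 101, 141
28, 34, 40
6, 6
The third differences are constant, so the polynomial has degree 3.

3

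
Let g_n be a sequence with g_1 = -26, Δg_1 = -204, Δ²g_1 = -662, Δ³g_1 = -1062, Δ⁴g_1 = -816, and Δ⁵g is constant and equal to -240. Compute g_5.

Build the table forward from the leading diagonal:
D5: -240, -240, -240, -240, -240
D4: -816, -1056, -1296, -1536, -1776
D3: -1062, -1878, -2934, -4230, -5766
D2: -662, -1724, -3602, -6536, -10766
D1: -204, -866, -2590, -6192, -12728
g: -26, -230, -1096, -3686, -9878

-9878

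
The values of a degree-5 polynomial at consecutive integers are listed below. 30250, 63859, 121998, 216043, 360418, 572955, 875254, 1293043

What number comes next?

1856538

First differences: 33609, 58139, 94045, 144375, 212537, 302299, 417789
Second differences: 24530, 35906, 50330, 68162, 89762, 115490
Third differences: 11376, 14424, 17832, 21600, 25728
Fourth differences: 3048, 3408, 3768, 4128
Fifth differences: 360, 360, 360
Fifth differences constant at 360.
4128 + 360 = 4488;  25728 + 4488 = 30216;  115490 + 30216 = 145706;  417789 + 145706 = 563495;  1293043 + 563495 = 1856538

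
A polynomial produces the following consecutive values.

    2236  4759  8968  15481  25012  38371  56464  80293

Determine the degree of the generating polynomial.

4

Δ: 2523, 4209, 6513, 9531, 13359, 18093, 23829
Δ²: 1686, 2304, 3018, 3828, 4734, 5736
Δ³: 618, 714, 810, 906, 1002
Δ⁴: 96, 96, 96, 96
The fourth differences are constant, so the polynomial has degree 4.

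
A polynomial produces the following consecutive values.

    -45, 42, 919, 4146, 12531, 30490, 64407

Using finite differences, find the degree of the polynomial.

D1: 87, 877, 3227, 8385, 17959, 33917
D2: 790, 2350, 5158, 9574, 15958
D3: 1560, 2808, 4416, 6384
D4: 1248, 1608, 1968
D5: 360, 360
The fifth differences are constant, so the polynomial has degree 5.

5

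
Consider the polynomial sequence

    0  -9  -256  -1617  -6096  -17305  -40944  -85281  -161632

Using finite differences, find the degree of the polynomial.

5

Δ: -9, -247, -1361, -4479, -11209, -23639, -44337, -76351
Δ²: -238, -1114, -3118, -6730, -12430, -20698, -32014
Δ³: -876, -2004, -3612, -5700, -8268, -11316
Δ⁴: -1128, -1608, -2088, -2568, -3048
Δ⁵: -480, -480, -480, -480
The fifth differences are constant, so the polynomial has degree 5.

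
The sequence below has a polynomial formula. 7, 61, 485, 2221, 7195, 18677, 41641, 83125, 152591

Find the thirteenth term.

54, 424, 1736, 4974, 11482, 22964, 41484, 69466
370, 1312, 3238, 6508, 11482, 18520, 27982
942, 1926, 3270, 4974, 7038, 9462
984, 1344, 1704, 2064, 2424
360, 360, 360, 360
Constant fifth difference = 360, so extend:
2424 + 360 = 2784;  9462 + 2784 = 12246;  27982 + 12246 = 40228;  69466 + 40228 = 109694;  152591 + 109694 = 262285
2784 + 360 = 3144;  12246 + 3144 = 15390;  40228 + 15390 = 55618;  109694 + 55618 = 165312;  262285 + 165312 = 427597
3144 + 360 = 3504;  15390 + 3504 = 18894;  55618 + 18894 = 74512;  165312 + 74512 = 239824;  427597 + 239824 = 667421
3504 + 360 = 3864;  18894 + 3864 = 22758;  74512 + 22758 = 97270;  239824 + 97270 = 337094;  667421 + 337094 = 1004515

1004515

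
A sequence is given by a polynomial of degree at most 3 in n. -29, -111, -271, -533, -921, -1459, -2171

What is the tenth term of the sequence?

D1: -82, -160, -262, -388, -538, -712
D2: -78, -102, -126, -150, -174
D3: -24, -24, -24, -24
Third differences constant at -24.
-174 − 24 = -198;  -712 − 198 = -910;  -2171 − 910 = -3081
-198 − 24 = -222;  -910 − 222 = -1132;  -3081 − 1132 = -4213
-222 − 24 = -246;  -1132 − 246 = -1378;  -4213 − 1378 = -5591

-5591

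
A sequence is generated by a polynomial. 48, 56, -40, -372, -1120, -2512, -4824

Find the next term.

-8380

8 , -96 , -332 , -748 , -1392 , -2312
-104 , -236 , -416 , -644 , -920
-132 , -180 , -228 , -276
-48 , -48 , -48
Fourth differences constant at -48.
-276 − 48 = -324;  -920 − 324 = -1244;  -2312 − 1244 = -3556;  -4824 − 3556 = -8380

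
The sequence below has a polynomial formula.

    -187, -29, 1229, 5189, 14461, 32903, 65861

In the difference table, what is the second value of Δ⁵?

240

D1: 158, 1258, 3960, 9272, 18442, 32958
D2: 1100, 2702, 5312, 9170, 14516
D3: 1602, 2610, 3858, 5346
D4: 1008, 1248, 1488
D5: 240, 240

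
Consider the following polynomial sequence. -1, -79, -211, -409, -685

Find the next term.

First differences: -78, -132, -198, -276
Second differences: -54, -66, -78
Third differences: -12, -12
The third differences are constant (-12).
-78 − 12 = -90;  -276 − 90 = -366;  -685 − 366 = -1051

-1051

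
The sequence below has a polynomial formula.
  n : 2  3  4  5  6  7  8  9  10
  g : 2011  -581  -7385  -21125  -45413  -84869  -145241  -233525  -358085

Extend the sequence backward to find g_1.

-2592  -6804  -13740  -24288  -39456  -60372  -88284  -124560
-4212  -6936  -10548  -15168  -20916  -27912  -36276
-2724  -3612  -4620  -5748  -6996  -8364
-888  -1008  -1128  -1248  -1368
-120  -120  -120  -120
The fifth differences are constant at -120.
Work back: -888 + 120 = -768;  -2724 + 768 = -1956;  -4212 + 1956 = -2256;  -2592 + 2256 = -336;  2011 + 336 = 2347

2347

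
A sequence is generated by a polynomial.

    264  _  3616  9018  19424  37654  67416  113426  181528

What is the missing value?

Using the last 7 terms:
5402, 10406, 18230, 29762, 46010, 68102
5004, 7824, 11532, 16248, 22092
2820, 3708, 4716, 5844
888, 1008, 1128
120, 120
Constant fifth difference = 120.
Extend backward: 888 − 120 = 768;  2820 − 768 = 2052;  5004 − 2052 = 2952;  5402 − 2952 = 2450;  3616 − 2450 = 1166

1166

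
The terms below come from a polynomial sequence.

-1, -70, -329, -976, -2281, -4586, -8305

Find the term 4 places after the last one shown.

-48121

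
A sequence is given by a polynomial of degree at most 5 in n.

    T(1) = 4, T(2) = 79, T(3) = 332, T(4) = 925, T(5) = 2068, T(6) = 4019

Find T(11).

Δ: 75, 253, 593, 1143, 1951
Δ²: 178, 340, 550, 808
Δ³: 162, 210, 258
Δ⁴: 48, 48
Fourth differences constant at 48.
258 + 48 = 306;  808 + 306 = 1114;  1951 + 1114 = 3065;  4019 + 3065 = 7084
306 + 48 = 354;  1114 + 354 = 1468;  3065 + 1468 = 4533;  7084 + 4533 = 11617
354 + 48 = 402;  1468 + 402 = 1870;  4533 + 1870 = 6403;  11617 + 6403 = 18020
402 + 48 = 450;  1870 + 450 = 2320;  6403 + 2320 = 8723;  18020 + 8723 = 26743
450 + 48 = 498;  2320 + 498 = 2818;  8723 + 2818 = 11541;  26743 + 11541 = 38284

38284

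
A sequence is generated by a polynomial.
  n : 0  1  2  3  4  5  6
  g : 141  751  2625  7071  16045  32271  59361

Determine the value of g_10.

First differences: 610, 1874, 4446, 8974, 16226, 27090
Second differences: 1264, 2572, 4528, 7252, 10864
Third differences: 1308, 1956, 2724, 3612
Fourth differences: 648, 768, 888
Fifth differences: 120, 120
The fifth differences are constant (120).
888 + 120 = 1008;  3612 + 1008 = 4620;  10864 + 4620 = 15484;  27090 + 15484 = 42574;  59361 + 42574 = 101935
1008 + 120 = 1128;  4620 + 1128 = 5748;  15484 + 5748 = 21232;  42574 + 21232 = 63806;  101935 + 63806 = 165741
1128 + 120 = 1248;  5748 + 1248 = 6996;  21232 + 6996 = 28228;  63806 + 28228 = 92034;  165741 + 92034 = 257775
1248 + 120 = 1368;  6996 + 1368 = 8364;  28228 + 8364 = 36592;  92034 + 36592 = 128626;  257775 + 128626 = 386401

386401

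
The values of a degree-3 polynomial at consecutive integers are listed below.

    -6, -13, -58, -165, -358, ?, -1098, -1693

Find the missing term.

-661

Using the first 5 terms:
D1: -7  -45  -107  -193
D2: -38  -62  -86
D3: -24  -24
Constant third difference = -24.
Extend forward: -86 − 24 = -110;  -193 − 110 = -303;  -358 − 303 = -661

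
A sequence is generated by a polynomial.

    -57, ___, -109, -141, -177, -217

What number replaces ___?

-81

Using the last 4 terms:
D1: -32, -36, -40
D2: -4, -4
Constant second difference = -4.
Extend backward: -32 + 4 = -28;  -109 + 28 = -81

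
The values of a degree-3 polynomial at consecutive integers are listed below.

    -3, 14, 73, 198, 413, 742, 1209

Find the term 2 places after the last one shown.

First differences: 17, 59, 125, 215, 329, 467
Second differences: 42, 66, 90, 114, 138
Third differences: 24, 24, 24, 24
Third differences constant at 24.
138 + 24 = 162;  467 + 162 = 629;  1209 + 629 = 1838
162 + 24 = 186;  629 + 186 = 815;  1838 + 815 = 2653

2653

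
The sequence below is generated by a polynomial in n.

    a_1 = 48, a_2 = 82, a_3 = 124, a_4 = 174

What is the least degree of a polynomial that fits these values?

34, 42, 50
8, 8
The second differences are constant, so the polynomial has degree 2.

2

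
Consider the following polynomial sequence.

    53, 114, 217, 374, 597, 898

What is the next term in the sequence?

Δ: 61, 103, 157, 223, 301
Δ²: 42, 54, 66, 78
Δ³: 12, 12, 12
Third differences constant at 12.
78 + 12 = 90;  301 + 90 = 391;  898 + 391 = 1289

1289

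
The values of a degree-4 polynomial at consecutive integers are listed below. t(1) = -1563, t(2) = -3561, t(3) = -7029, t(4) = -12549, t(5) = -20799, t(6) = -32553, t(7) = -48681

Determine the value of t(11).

-177693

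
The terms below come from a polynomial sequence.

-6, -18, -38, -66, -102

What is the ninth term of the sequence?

-326

-12 , -20 , -28 , -36
-8 , -8 , -8
The second differences are constant (-8).
-36 − 8 = -44;  -102 − 44 = -146
-44 − 8 = -52;  -146 − 52 = -198
-52 − 8 = -60;  -198 − 60 = -258
-60 − 8 = -68;  -258 − 68 = -326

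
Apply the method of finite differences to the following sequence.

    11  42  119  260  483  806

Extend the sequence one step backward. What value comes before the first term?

8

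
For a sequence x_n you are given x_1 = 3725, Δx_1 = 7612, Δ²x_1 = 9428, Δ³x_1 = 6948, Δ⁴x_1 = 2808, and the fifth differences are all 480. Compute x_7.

Build the table forward from the leading diagonal:
Fifth differences: 480  480  480  480  480  480  480
Fourth differences: 2808  3288  3768  4248  4728  5208  5688
Third differences: 6948  9756  13044  16812  21060  25788  30996
Second differences: 9428  16376  26132  39176  55988  77048  102836
First differences: 7612  17040  33416  59548  98724  154712  231760
x: 3725  11337  28377  61793  121341  220065  374777

374777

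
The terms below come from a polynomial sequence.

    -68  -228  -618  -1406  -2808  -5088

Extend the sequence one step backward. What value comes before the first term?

-160  -390  -788  -1402  -2280
-230  -398  -614  -878
-168  -216  -264
-48  -48
The fourth differences are constant at -48.
Work back: -168 + 48 = -120;  -230 + 120 = -110;  -160 + 110 = -50;  -68 + 50 = -18

-18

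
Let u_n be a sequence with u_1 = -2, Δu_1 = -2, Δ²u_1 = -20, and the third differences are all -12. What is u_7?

Build the table forward from the leading diagonal:
D3: -12  -12  -12  -12  -12  -12  -12
D2: -20  -32  -44  -56  -68  -80  -92
D1: -2  -22  -54  -98  -154  -222  -302
u: -2  -4  -26  -80  -178  -332  -554

-554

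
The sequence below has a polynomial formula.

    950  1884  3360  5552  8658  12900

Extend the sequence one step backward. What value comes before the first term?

408

First differences: 934  1476  2192  3106  4242
Second differences: 542  716  914  1136
Third differences: 174  198  222
Fourth differences: 24  24
The fourth differences are constant at 24.
Work back: 174 − 24 = 150;  542 − 150 = 392;  934 − 392 = 542;  950 − 542 = 408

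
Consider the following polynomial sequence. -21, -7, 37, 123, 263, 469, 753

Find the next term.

1127

14  44  86  140  206  284
30  42  54  66  78
12  12  12  12
Third differences constant at 12.
78 + 12 = 90;  284 + 90 = 374;  753 + 374 = 1127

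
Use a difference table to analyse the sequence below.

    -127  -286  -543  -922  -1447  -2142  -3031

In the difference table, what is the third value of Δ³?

First differences: -159, -257, -379, -525, -695, -889
Second differences: -98, -122, -146, -170, -194
Third differences: -24, -24, -24, -24

-24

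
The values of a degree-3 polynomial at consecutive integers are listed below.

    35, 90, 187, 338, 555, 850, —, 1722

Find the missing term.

Using the first 6 terms:
55, 97, 151, 217, 295
42, 54, 66, 78
12, 12, 12
Constant third difference = 12.
Extend forward: 78 + 12 = 90;  295 + 90 = 385;  850 + 385 = 1235

1235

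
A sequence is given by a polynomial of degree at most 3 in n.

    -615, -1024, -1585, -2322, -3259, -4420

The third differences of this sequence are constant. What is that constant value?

Δ: -409, -561, -737, -937, -1161
Δ²: -152, -176, -200, -224
Δ³: -24, -24, -24

-24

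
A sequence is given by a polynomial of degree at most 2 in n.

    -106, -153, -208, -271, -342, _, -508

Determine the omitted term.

-421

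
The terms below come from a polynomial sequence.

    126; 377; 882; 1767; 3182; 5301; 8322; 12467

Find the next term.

251 , 505 , 885 , 1415 , 2119 , 3021 , 4145
254 , 380 , 530 , 704 , 902 , 1124
126 , 150 , 174 , 198 , 222
24 , 24 , 24 , 24
Fourth differences constant at 24.
222 + 24 = 246;  1124 + 246 = 1370;  4145 + 1370 = 5515;  12467 + 5515 = 17982

17982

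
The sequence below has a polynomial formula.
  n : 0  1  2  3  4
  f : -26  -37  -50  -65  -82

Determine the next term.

-101

First differences: -11 , -13 , -15 , -17
Second differences: -2 , -2 , -2
The second differences are constant (-2).
-17 − 2 = -19;  -82 − 19 = -101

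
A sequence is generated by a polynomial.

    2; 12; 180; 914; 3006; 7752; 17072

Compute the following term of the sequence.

10  168  734  2092  4746  9320
158  566  1358  2654  4574
408  792  1296  1920
384  504  624
120  120
Constant fifth difference = 120, so extend:
624 + 120 = 744;  1920 + 744 = 2664;  4574 + 2664 = 7238;  9320 + 7238 = 16558;  17072 + 16558 = 33630

33630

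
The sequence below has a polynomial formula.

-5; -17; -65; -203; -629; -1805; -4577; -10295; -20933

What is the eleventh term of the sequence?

Δ: -12 , -48 , -138 , -426 , -1176 , -2772 , -5718 , -10638
Δ²: -36 , -90 , -288 , -750 , -1596 , -2946 , -4920
Δ³: -54 , -198 , -462 , -846 , -1350 , -1974
Δ⁴: -144 , -264 , -384 , -504 , -624
Δ⁵: -120 , -120 , -120 , -120
The fifth differences are constant (-120).
-624 − 120 = -744;  -1974 − 744 = -2718;  -4920 − 2718 = -7638;  -10638 − 7638 = -18276;  -20933 − 18276 = -39209
-744 − 120 = -864;  -2718 − 864 = -3582;  -7638 − 3582 = -11220;  -18276 − 11220 = -29496;  -39209 − 29496 = -68705

-68705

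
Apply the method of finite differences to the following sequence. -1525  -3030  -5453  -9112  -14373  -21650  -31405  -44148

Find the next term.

D1: -1505  -2423  -3659  -5261  -7277  -9755  -12743
D2: -918  -1236  -1602  -2016  -2478  -2988
D3: -318  -366  -414  -462  -510
D4: -48  -48  -48  -48
Constant fourth difference = -48, so extend:
-510 − 48 = -558;  -2988 − 558 = -3546;  -12743 − 3546 = -16289;  -44148 − 16289 = -60437

-60437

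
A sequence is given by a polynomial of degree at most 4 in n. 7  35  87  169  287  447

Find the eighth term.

917

28, 52, 82, 118, 160
24, 30, 36, 42
6, 6, 6
Third differences constant at 6.
42 + 6 = 48;  160 + 48 = 208;  447 + 208 = 655
48 + 6 = 54;  208 + 54 = 262;  655 + 262 = 917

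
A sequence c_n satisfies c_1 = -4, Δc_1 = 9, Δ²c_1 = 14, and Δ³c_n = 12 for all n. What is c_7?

Build the table forward from the leading diagonal:
D3: 12  12  12  12  12  12  12
D2: 14  26  38  50  62  74  86
D1: 9  23  49  87  137  199  273
c: -4  5  28  77  164  301  500

500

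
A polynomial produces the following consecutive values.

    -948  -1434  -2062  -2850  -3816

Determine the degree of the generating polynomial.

First differences: -486, -628, -788, -966
Second differences: -142, -160, -178
Third differences: -18, -18
The third differences are constant, so the polynomial has degree 3.

3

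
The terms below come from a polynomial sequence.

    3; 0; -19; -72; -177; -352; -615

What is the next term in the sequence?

-984

D1: -3 , -19 , -53 , -105 , -175 , -263
D2: -16 , -34 , -52 , -70 , -88
D3: -18 , -18 , -18 , -18
The third differences are constant (-18).
-88 − 18 = -106;  -263 − 106 = -369;  -615 − 369 = -984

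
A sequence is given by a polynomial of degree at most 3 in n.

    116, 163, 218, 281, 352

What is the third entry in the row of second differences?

Δ: 47, 55, 63, 71
Δ²: 8, 8, 8

8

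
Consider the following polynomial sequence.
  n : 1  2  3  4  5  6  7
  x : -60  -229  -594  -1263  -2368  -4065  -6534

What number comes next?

D1: -169 , -365 , -669 , -1105 , -1697 , -2469
D2: -196 , -304 , -436 , -592 , -772
D3: -108 , -132 , -156 , -180
D4: -24 , -24 , -24
The fourth differences are constant (-24).
-180 − 24 = -204;  -772 − 204 = -976;  -2469 − 976 = -3445;  -6534 − 3445 = -9979

-9979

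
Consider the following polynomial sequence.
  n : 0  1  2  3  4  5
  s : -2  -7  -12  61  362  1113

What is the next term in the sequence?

Δ: -5, -5, 73, 301, 751
Δ²: 0, 78, 228, 450
Δ³: 78, 150, 222
Δ⁴: 72, 72
Constant fourth difference = 72, so extend:
222 + 72 = 294;  450 + 294 = 744;  751 + 744 = 1495;  1113 + 1495 = 2608

2608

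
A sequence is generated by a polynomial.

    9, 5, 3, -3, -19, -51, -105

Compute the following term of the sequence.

-187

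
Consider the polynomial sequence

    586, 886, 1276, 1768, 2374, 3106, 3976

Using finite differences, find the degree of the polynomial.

First differences: 300, 390, 492, 606, 732, 870
Second differences: 90, 102, 114, 126, 138
Third differences: 12, 12, 12, 12
The third differences are constant, so the polynomial has degree 3.

3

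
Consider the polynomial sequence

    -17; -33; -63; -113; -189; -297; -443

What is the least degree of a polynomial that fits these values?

-16, -30, -50, -76, -108, -146
-14, -20, -26, -32, -38
-6, -6, -6, -6
The third differences are constant, so the polynomial has degree 3.

3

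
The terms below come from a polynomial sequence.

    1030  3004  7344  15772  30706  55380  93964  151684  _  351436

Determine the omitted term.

234942

Using the first 8 terms:
First differences: 1974  4340  8428  14934  24674  38584  57720
Second differences: 2366  4088  6506  9740  13910  19136
Third differences: 1722  2418  3234  4170  5226
Fourth differences: 696  816  936  1056
Fifth differences: 120  120  120
Constant fifth difference = 120.
Extend forward: 1056 + 120 = 1176;  5226 + 1176 = 6402;  19136 + 6402 = 25538;  57720 + 25538 = 83258;  151684 + 83258 = 234942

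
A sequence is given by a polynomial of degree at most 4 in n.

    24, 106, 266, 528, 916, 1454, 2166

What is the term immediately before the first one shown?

-4

82, 160, 262, 388, 538, 712
78, 102, 126, 150, 174
24, 24, 24, 24
The third differences are constant at 24.
Work back: 78 − 24 = 54;  82 − 54 = 28;  24 − 28 = -4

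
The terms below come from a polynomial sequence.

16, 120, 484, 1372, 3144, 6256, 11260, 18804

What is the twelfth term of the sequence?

104, 364, 888, 1772, 3112, 5004, 7544
260, 524, 884, 1340, 1892, 2540
264, 360, 456, 552, 648
96, 96, 96, 96
The fourth differences are constant (96).
648 + 96 = 744;  2540 + 744 = 3284;  7544 + 3284 = 10828;  18804 + 10828 = 29632
744 + 96 = 840;  3284 + 840 = 4124;  10828 + 4124 = 14952;  29632 + 14952 = 44584
840 + 96 = 936;  4124 + 936 = 5060;  14952 + 5060 = 20012;  44584 + 20012 = 64596
936 + 96 = 1032;  5060 + 1032 = 6092;  20012 + 6092 = 26104;  64596 + 26104 = 90700

90700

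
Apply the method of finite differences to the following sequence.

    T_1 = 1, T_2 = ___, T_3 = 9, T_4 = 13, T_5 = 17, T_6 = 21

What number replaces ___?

Using the last 4 terms:
4  4  4
Constant first difference = 4.
Extend backward: 9 − 4 = 5

5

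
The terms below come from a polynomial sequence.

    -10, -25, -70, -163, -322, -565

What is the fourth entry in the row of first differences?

First differences: -15, -45, -93, -159, -243
Second differences: -30, -48, -66, -84
Third differences: -18, -18, -18

-159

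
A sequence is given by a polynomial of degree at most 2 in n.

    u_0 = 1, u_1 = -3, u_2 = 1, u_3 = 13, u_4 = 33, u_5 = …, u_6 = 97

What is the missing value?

Using the first 5 terms:
Δ: -4  4  12  20
Δ²: 8  8  8
Constant second difference = 8.
Extend forward: 20 + 8 = 28;  33 + 28 = 61

61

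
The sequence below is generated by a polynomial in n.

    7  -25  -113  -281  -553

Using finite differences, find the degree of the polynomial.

3

D1: -32, -88, -168, -272
D2: -56, -80, -104
D3: -24, -24
The third differences are constant, so the polynomial has degree 3.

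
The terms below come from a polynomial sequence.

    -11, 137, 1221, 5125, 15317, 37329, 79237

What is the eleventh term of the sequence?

723269

First differences: 148  1084  3904  10192  22012  41908
Second differences: 936  2820  6288  11820  19896
Third differences: 1884  3468  5532  8076
Fourth differences: 1584  2064  2544
Fifth differences: 480  480
The fifth differences are constant (480).
2544 + 480 = 3024;  8076 + 3024 = 11100;  19896 + 11100 = 30996;  41908 + 30996 = 72904;  79237 + 72904 = 152141
3024 + 480 = 3504;  11100 + 3504 = 14604;  30996 + 14604 = 45600;  72904 + 45600 = 118504;  152141 + 118504 = 270645
3504 + 480 = 3984;  14604 + 3984 = 18588;  45600 + 18588 = 64188;  118504 + 64188 = 182692;  270645 + 182692 = 453337
3984 + 480 = 4464;  18588 + 4464 = 23052;  64188 + 23052 = 87240;  182692 + 87240 = 269932;  453337 + 269932 = 723269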